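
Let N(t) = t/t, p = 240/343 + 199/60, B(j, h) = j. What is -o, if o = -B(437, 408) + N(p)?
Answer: 436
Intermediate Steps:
p = 82657/20580 (p = 240*(1/343) + 199*(1/60) = 240/343 + 199/60 = 82657/20580 ≈ 4.0164)
N(t) = 1
o = -436 (o = -1*437 + 1 = -437 + 1 = -436)
-o = -1*(-436) = 436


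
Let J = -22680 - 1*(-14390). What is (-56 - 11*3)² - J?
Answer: 16211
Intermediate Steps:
J = -8290 (J = -22680 + 14390 = -8290)
(-56 - 11*3)² - J = (-56 - 11*3)² - 1*(-8290) = (-56 - 33)² + 8290 = (-89)² + 8290 = 7921 + 8290 = 16211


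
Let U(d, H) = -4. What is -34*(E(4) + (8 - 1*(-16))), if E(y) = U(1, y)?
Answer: -680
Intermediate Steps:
E(y) = -4
-34*(E(4) + (8 - 1*(-16))) = -34*(-4 + (8 - 1*(-16))) = -34*(-4 + (8 + 16)) = -34*(-4 + 24) = -34*20 = -680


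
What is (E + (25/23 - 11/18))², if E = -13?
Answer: 26884225/171396 ≈ 156.85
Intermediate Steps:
(E + (25/23 - 11/18))² = (-13 + (25/23 - 11/18))² = (-13 + 197/414)² = (-5185/414)² = 26884225/171396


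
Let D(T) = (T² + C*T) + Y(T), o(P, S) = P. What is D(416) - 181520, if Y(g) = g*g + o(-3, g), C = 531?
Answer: 385485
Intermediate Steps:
Y(g) = -3 + g² (Y(g) = g*g - 3 = g² - 3 = -3 + g²)
D(T) = -3 + 2*T² + 531*T (D(T) = (T² + 531*T) + (-3 + T²) = -3 + 2*T² + 531*T)
D(416) - 181520 = (-3 + 2*416² + 531*416) - 181520 = (-3 + 2*173056 + 220896) - 181520 = (-3 + 346112 + 220896) - 181520 = 567005 - 181520 = 385485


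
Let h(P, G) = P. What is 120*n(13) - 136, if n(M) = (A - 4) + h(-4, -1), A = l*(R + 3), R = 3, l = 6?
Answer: 3224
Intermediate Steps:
A = 36 (A = 6*(3 + 3) = 6*6 = 36)
n(M) = 28 (n(M) = (36 - 4) - 4 = 32 - 4 = 28)
120*n(13) - 136 = 120*28 - 136 = 3360 - 136 = 3224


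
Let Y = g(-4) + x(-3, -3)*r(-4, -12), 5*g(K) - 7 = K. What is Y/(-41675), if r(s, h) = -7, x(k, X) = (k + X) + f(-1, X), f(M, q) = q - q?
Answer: -213/208375 ≈ -0.0010222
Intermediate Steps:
f(M, q) = 0
x(k, X) = X + k (x(k, X) = (k + X) + 0 = (X + k) + 0 = X + k)
g(K) = 7/5 + K/5
Y = 213/5 (Y = (7/5 + (1/5)*(-4)) + (-3 - 3)*(-7) = (7/5 - 4/5) - 6*(-7) = 3/5 + 42 = 213/5 ≈ 42.600)
Y/(-41675) = (213/5)/(-41675) = (213/5)*(-1/41675) = -213/208375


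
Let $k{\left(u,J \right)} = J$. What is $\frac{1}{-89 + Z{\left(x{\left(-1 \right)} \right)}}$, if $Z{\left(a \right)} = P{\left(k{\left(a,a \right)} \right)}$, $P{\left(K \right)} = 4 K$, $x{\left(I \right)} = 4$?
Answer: $- \frac{1}{73} \approx -0.013699$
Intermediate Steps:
$Z{\left(a \right)} = 4 a$
$\frac{1}{-89 + Z{\left(x{\left(-1 \right)} \right)}} = \frac{1}{-89 + 4 \cdot 4} = \frac{1}{-89 + 16} = \frac{1}{-73} = - \frac{1}{73}$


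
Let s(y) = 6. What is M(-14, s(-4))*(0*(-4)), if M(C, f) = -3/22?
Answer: 0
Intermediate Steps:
M(C, f) = -3/22 (M(C, f) = -3*1/22 = -3/22)
M(-14, s(-4))*(0*(-4)) = -0*(-4) = -3/22*0 = 0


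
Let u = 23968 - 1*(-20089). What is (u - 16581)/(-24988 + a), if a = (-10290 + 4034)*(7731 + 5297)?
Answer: -6869/20382039 ≈ -0.00033701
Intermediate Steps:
a = -81503168 (a = -6256*13028 = -81503168)
u = 44057 (u = 23968 + 20089 = 44057)
(u - 16581)/(-24988 + a) = (44057 - 16581)/(-24988 - 81503168) = 27476/(-81528156) = 27476*(-1/81528156) = -6869/20382039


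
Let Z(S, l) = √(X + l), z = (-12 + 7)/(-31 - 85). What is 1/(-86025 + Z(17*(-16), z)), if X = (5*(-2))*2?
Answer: -1995780/171686974963 - 2*I*√67135/858434874815 ≈ -1.1625e-5 - 6.0367e-10*I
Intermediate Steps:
X = -20 (X = -10*2 = -20)
z = 5/116 (z = -5/(-116) = -5*(-1/116) = 5/116 ≈ 0.043103)
Z(S, l) = √(-20 + l)
1/(-86025 + Z(17*(-16), z)) = 1/(-86025 + √(-20 + 5/116)) = 1/(-86025 + √(-2315/116)) = 1/(-86025 + I*√67135/58)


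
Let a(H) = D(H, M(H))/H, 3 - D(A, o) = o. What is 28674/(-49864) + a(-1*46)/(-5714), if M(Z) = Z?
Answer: -20473765/35615362 ≈ -0.57486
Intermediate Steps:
D(A, o) = 3 - o
a(H) = (3 - H)/H
28674/(-49864) + a(-1*46)/(-5714) = 28674/(-49864) + ((3 - (-1)*46)/((-1*46)))/(-5714) = 28674*(-1/49864) + ((3 - 1*(-46))/(-46))*(-1/5714) = -14337/24932 - (3 + 46)/46*(-1/5714) = -14337/24932 - 1/46*49*(-1/5714) = -14337/24932 - 49/46*(-1/5714) = -14337/24932 + 49/262844 = -20473765/35615362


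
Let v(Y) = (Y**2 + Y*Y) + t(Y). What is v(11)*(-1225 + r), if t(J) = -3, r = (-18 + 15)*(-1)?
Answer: -292058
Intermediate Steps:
r = 3 (r = -3*(-1) = 3)
v(Y) = -3 + 2*Y**2 (v(Y) = (Y**2 + Y*Y) - 3 = (Y**2 + Y**2) - 3 = 2*Y**2 - 3 = -3 + 2*Y**2)
v(11)*(-1225 + r) = (-3 + 2*11**2)*(-1225 + 3) = (-3 + 2*121)*(-1222) = (-3 + 242)*(-1222) = 239*(-1222) = -292058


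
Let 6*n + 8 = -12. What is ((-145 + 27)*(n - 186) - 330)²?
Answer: 4360489156/9 ≈ 4.8450e+8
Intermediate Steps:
n = -10/3 (n = -4/3 + (⅙)*(-12) = -4/3 - 2 = -10/3 ≈ -3.3333)
((-145 + 27)*(n - 186) - 330)² = ((-145 + 27)*(-10/3 - 186) - 330)² = (-118*(-568/3) - 330)² = (67024/3 - 330)² = (66034/3)² = 4360489156/9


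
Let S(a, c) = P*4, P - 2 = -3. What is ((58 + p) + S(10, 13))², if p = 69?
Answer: 15129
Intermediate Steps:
P = -1 (P = 2 - 3 = -1)
S(a, c) = -4 (S(a, c) = -1*4 = -4)
((58 + p) + S(10, 13))² = ((58 + 69) - 4)² = (127 - 4)² = 123² = 15129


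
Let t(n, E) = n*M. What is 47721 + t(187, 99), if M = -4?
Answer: 46973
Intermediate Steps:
t(n, E) = -4*n (t(n, E) = n*(-4) = -4*n)
47721 + t(187, 99) = 47721 - 4*187 = 47721 - 748 = 46973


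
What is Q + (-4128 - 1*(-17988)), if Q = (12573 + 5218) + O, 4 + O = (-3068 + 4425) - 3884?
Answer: 29120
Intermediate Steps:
O = -2531 (O = -4 + ((-3068 + 4425) - 3884) = -4 + (1357 - 3884) = -4 - 2527 = -2531)
Q = 15260 (Q = (12573 + 5218) - 2531 = 17791 - 2531 = 15260)
Q + (-4128 - 1*(-17988)) = 15260 + (-4128 - 1*(-17988)) = 15260 + (-4128 + 17988) = 15260 + 13860 = 29120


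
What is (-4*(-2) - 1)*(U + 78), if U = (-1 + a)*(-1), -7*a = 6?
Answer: 559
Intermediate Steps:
a = -6/7 (a = -⅐*6 = -6/7 ≈ -0.85714)
U = 13/7 (U = (-1 - 6/7)*(-1) = -13/7*(-1) = 13/7 ≈ 1.8571)
(-4*(-2) - 1)*(U + 78) = (-4*(-2) - 1)*(13/7 + 78) = (8 - 1)*(559/7) = 7*(559/7) = 559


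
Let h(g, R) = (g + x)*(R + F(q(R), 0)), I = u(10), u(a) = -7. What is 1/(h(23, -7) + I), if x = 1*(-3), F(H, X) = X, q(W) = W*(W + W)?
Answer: -1/147 ≈ -0.0068027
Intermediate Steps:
I = -7
q(W) = 2*W**2 (q(W) = W*(2*W) = 2*W**2)
x = -3
h(g, R) = R*(-3 + g) (h(g, R) = (g - 3)*(R + 0) = (-3 + g)*R = R*(-3 + g))
1/(h(23, -7) + I) = 1/(-7*(-3 + 23) - 7) = 1/(-7*20 - 7) = 1/(-140 - 7) = 1/(-147) = -1/147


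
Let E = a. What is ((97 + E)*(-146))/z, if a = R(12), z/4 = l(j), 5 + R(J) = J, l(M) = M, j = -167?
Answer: 3796/167 ≈ 22.731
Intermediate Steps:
R(J) = -5 + J
z = -668 (z = 4*(-167) = -668)
a = 7 (a = -5 + 12 = 7)
E = 7
((97 + E)*(-146))/z = ((97 + 7)*(-146))/(-668) = (104*(-146))*(-1/668) = -15184*(-1/668) = 3796/167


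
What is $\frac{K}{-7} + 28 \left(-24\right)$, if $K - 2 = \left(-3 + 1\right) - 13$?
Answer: $- \frac{4691}{7} \approx -670.14$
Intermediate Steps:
$K = -13$ ($K = 2 + \left(\left(-3 + 1\right) - 13\right) = 2 - 15 = -13$)
$\frac{K}{-7} + 28 \left(-24\right) = - \frac{13}{-7} + 28 \left(-24\right) = \left(-13\right) \left(- \frac{1}{7}\right) - 672 = \frac{13}{7} - 672 = - \frac{4691}{7}$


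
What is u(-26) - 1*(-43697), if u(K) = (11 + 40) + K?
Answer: 43722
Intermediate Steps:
u(K) = 51 + K
u(-26) - 1*(-43697) = (51 - 26) - 1*(-43697) = 25 + 43697 = 43722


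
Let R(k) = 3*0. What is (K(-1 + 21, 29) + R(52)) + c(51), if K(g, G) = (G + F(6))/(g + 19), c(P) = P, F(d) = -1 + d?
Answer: 2023/39 ≈ 51.872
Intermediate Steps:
R(k) = 0
K(g, G) = (5 + G)/(19 + g) (K(g, G) = (G + (-1 + 6))/(g + 19) = (G + 5)/(19 + g) = (5 + G)/(19 + g))
(K(-1 + 21, 29) + R(52)) + c(51) = ((5 + 29)/(19 + (-1 + 21)) + 0) + 51 = (34/(19 + 20) + 0) + 51 = (34/39 + 0) + 51 = 34/39 + 51 = 2023/39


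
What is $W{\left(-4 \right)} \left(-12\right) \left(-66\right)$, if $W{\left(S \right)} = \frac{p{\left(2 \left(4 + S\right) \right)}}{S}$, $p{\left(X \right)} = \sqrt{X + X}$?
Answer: $0$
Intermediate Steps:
$p{\left(X \right)} = \sqrt{2} \sqrt{X}$ ($p{\left(X \right)} = \sqrt{2 X} = \sqrt{2} \sqrt{X}$)
$W{\left(S \right)} = \frac{\sqrt{2} \sqrt{8 + 2 S}}{S}$ ($W{\left(S \right)} = \frac{\sqrt{2} \sqrt{2 \left(4 + S\right)}}{S} = \frac{\sqrt{2} \sqrt{8 + 2 S}}{S}$)
$W{\left(-4 \right)} \left(-12\right) \left(-66\right) = \frac{2 \sqrt{4 - 4}}{-4} \left(-12\right) \left(-66\right) = 2 \left(- \frac{1}{4}\right) \sqrt{0} \left(-12\right) \left(-66\right) = 2 \left(- \frac{1}{4}\right) 0 \left(-12\right) \left(-66\right) = 0 \left(-12\right) \left(-66\right) = 0 \left(-66\right) = 0$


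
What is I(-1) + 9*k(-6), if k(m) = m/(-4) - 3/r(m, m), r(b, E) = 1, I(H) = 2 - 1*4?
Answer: -31/2 ≈ -15.500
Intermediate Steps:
I(H) = -2 (I(H) = 2 - 4 = -2)
k(m) = -3 - m/4 (k(m) = m/(-4) - 3/1 = m*(-¼) - 3*1 = -m/4 - 3 = -3 - m/4)
I(-1) + 9*k(-6) = -2 + 9*(-3 - ¼*(-6)) = -2 + 9*(-3 + 3/2) = -2 + 9*(-3/2) = -2 - 27/2 = -31/2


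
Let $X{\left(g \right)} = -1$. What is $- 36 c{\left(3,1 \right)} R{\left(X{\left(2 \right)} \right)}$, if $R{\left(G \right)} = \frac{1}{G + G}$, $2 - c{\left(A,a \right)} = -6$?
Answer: $144$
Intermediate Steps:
$c{\left(A,a \right)} = 8$ ($c{\left(A,a \right)} = 2 - -6 = 2 + 6 = 8$)
$R{\left(G \right)} = \frac{1}{2 G}$
$- 36 c{\left(3,1 \right)} R{\left(X{\left(2 \right)} \right)} = \left(-36\right) 8 \frac{1}{2 \left(-1\right)} = - 288 \cdot \frac{1}{2} \left(-1\right) = \left(-288\right) \left(- \frac{1}{2}\right) = 144$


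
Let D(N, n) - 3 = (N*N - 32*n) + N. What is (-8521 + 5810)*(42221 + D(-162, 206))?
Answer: -167306654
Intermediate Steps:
D(N, n) = 3 + N + N² - 32*n (D(N, n) = 3 + ((N*N - 32*n) + N) = 3 + ((N² - 32*n) + N) = 3 + (N + N² - 32*n) = 3 + N + N² - 32*n)
(-8521 + 5810)*(42221 + D(-162, 206)) = (-8521 + 5810)*(42221 + (3 - 162 + (-162)² - 32*206)) = -2711*(42221 + (3 - 162 + 26244 - 6592)) = -2711*(42221 + 19493) = -2711*61714 = -167306654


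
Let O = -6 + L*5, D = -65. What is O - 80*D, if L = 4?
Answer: 5214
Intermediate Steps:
O = 14 (O = -6 + 4*5 = -6 + 20 = 14)
O - 80*D = 14 - 80*(-65) = 14 + 5200 = 5214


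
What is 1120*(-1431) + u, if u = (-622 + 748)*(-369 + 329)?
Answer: -1607760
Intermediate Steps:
u = -5040 (u = 126*(-40) = -5040)
1120*(-1431) + u = 1120*(-1431) - 5040 = -1602720 - 5040 = -1607760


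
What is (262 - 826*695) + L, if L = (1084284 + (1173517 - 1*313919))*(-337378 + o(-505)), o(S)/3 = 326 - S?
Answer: -650977497378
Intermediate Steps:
o(S) = 978 - 3*S (o(S) = 3*(326 - S) = 978 - 3*S)
L = -650976923570 (L = (1084284 + (1173517 - 1*313919))*(-337378 + (978 - 3*(-505))) = (1084284 + (1173517 - 313919))*(-337378 + (978 + 1515)) = (1084284 + 859598)*(-337378 + 2493) = 1943882*(-334885) = -650976923570)
(262 - 826*695) + L = (262 - 826*695) - 650976923570 = (262 - 574070) - 650976923570 = -573808 - 650976923570 = -650977497378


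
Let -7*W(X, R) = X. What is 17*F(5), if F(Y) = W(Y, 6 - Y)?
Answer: -85/7 ≈ -12.143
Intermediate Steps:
W(X, R) = -X/7
F(Y) = -Y/7
17*F(5) = 17*(-1/7*5) = 17*(-5/7) = -85/7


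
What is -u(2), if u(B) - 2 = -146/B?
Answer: 71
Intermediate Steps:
u(B) = 2 - 146/B
-u(2) = -(2 - 146/2) = -(2 - 146*½) = -(2 - 73) = -1*(-71) = 71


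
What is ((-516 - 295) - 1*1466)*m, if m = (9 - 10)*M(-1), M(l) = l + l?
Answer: -4554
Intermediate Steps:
M(l) = 2*l
m = 2 (m = (9 - 10)*(2*(-1)) = -1*(-2) = 2)
((-516 - 295) - 1*1466)*m = ((-516 - 295) - 1*1466)*2 = (-811 - 1466)*2 = -2277*2 = -4554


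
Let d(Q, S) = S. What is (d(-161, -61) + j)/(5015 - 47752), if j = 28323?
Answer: -28262/42737 ≈ -0.66130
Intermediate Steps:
(d(-161, -61) + j)/(5015 - 47752) = (-61 + 28323)/(5015 - 47752) = 28262/(-42737) = 28262*(-1/42737) = -28262/42737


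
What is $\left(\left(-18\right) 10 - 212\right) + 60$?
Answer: $-332$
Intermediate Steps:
$\left(\left(-18\right) 10 - 212\right) + 60 = \left(-180 - 212\right) + 60 = -392 + 60 = -332$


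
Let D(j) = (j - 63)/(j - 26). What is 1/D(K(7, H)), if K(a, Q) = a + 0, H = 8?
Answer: 19/56 ≈ 0.33929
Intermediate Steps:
K(a, Q) = a
D(j) = (-63 + j)/(-26 + j)
1/D(K(7, H)) = 1/((-63 + 7)/(-26 + 7)) = 1/(-56/(-19)) = 1/(-1/19*(-56)) = 1/(56/19) = 19/56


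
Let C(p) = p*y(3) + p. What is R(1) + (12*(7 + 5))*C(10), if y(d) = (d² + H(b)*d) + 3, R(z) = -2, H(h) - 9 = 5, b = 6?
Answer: 79198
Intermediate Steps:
H(h) = 14 (H(h) = 9 + 5 = 14)
y(d) = 3 + d² + 14*d (y(d) = (d² + 14*d) + 3 = 3 + d² + 14*d)
C(p) = 55*p (C(p) = p*(3 + 3² + 14*3) + p = p*(3 + 9 + 42) + p = p*54 + p = 54*p + p = 55*p)
R(1) + (12*(7 + 5))*C(10) = -2 + (12*(7 + 5))*(55*10) = -2 + (12*12)*550 = -2 + 144*550 = -2 + 79200 = 79198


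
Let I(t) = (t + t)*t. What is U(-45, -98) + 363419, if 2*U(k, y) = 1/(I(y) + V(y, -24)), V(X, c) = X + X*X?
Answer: 20870426333/57428 ≈ 3.6342e+5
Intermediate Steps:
V(X, c) = X + X**2
I(t) = 2*t**2 (I(t) = (2*t)*t = 2*t**2)
U(k, y) = 1/(2*(2*y**2 + y*(1 + y)))
U(-45, -98) + 363419 = (1/2)/(-98*(1 + 3*(-98))) + 363419 = (1/2)*(-1/98)/(1 - 294) + 363419 = (1/2)*(-1/98)/(-293) + 363419 = (1/2)*(-1/98)*(-1/293) + 363419 = 1/57428 + 363419 = 20870426333/57428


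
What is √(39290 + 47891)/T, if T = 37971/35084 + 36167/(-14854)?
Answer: -37224124*√87181/50347271 ≈ -218.30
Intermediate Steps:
T = -50347271/37224124 (T = 37971*(1/35084) + 36167*(-1/14854) = 37971/35084 - 36167/14854 = -50347271/37224124 ≈ -1.3525)
√(39290 + 47891)/T = √(39290 + 47891)/(-50347271/37224124) = √87181*(-37224124/50347271) = -37224124*√87181/50347271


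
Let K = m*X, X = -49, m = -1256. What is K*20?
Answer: 1230880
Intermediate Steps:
K = 61544 (K = -1256*(-49) = 61544)
K*20 = 61544*20 = 1230880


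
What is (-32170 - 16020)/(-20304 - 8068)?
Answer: 24095/14186 ≈ 1.6985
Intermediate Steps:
(-32170 - 16020)/(-20304 - 8068) = -48190/(-28372) = -48190*(-1/28372) = 24095/14186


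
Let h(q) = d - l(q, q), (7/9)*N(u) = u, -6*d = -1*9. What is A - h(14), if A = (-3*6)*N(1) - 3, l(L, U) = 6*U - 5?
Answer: 719/14 ≈ 51.357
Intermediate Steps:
l(L, U) = -5 + 6*U
d = 3/2 (d = -(-1)*9/6 = -⅙*(-9) = 3/2 ≈ 1.5000)
N(u) = 9*u/7
h(q) = 13/2 - 6*q (h(q) = 3/2 - (-5 + 6*q) = 3/2 + (5 - 6*q) = 13/2 - 6*q)
A = -183/7 (A = (-3*6)*((9/7)*1) - 3 = -18*9/7 - 3 = -162/7 - 3 = -183/7 ≈ -26.143)
A - h(14) = -183/7 - (13/2 - 6*14) = -183/7 - (13/2 - 84) = -183/7 - 1*(-155/2) = -183/7 + 155/2 = 719/14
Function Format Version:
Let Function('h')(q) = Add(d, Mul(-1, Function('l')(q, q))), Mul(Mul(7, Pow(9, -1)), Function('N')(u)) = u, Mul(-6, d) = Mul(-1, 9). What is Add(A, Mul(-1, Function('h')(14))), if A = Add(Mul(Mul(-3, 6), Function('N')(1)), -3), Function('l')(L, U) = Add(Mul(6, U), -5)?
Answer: Rational(719, 14) ≈ 51.357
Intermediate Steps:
Function('l')(L, U) = Add(-5, Mul(6, U))
d = Rational(3, 2) (d = Mul(Rational(-1, 6), Mul(-1, 9)) = Mul(Rational(-1, 6), -9) = Rational(3, 2) ≈ 1.5000)
Function('N')(u) = Mul(Rational(9, 7), u)
Function('h')(q) = Add(Rational(13, 2), Mul(-6, q)) (Function('h')(q) = Add(Rational(3, 2), Mul(-1, Add(-5, Mul(6, q)))) = Add(Rational(3, 2), Add(5, Mul(-6, q))) = Add(Rational(13, 2), Mul(-6, q)))
A = Rational(-183, 7) (A = Add(Mul(Mul(-3, 6), Mul(Rational(9, 7), 1)), -3) = Add(Mul(-18, Rational(9, 7)), -3) = Add(Rational(-162, 7), -3) = Rational(-183, 7) ≈ -26.143)
Add(A, Mul(-1, Function('h')(14))) = Add(Rational(-183, 7), Mul(-1, Add(Rational(13, 2), Mul(-6, 14)))) = Add(Rational(-183, 7), Mul(-1, Add(Rational(13, 2), -84))) = Add(Rational(-183, 7), Mul(-1, Rational(-155, 2))) = Add(Rational(-183, 7), Rational(155, 2)) = Rational(719, 14)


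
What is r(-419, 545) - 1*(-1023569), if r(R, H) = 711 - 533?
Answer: 1023747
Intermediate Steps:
r(R, H) = 178
r(-419, 545) - 1*(-1023569) = 178 - 1*(-1023569) = 178 + 1023569 = 1023747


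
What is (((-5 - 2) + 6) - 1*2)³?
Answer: -27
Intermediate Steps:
(((-5 - 2) + 6) - 1*2)³ = ((-7 + 6) - 2)³ = (-1 - 2)³ = (-3)³ = -27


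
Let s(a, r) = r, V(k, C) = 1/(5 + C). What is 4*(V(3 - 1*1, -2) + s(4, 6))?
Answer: 76/3 ≈ 25.333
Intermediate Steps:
4*(V(3 - 1*1, -2) + s(4, 6)) = 4*(1/(5 - 2) + 6) = 4*(1/3 + 6) = 4*(19/3) = 76/3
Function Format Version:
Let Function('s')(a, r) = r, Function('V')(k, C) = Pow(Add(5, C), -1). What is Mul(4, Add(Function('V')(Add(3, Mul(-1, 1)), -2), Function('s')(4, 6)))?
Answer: Rational(76, 3) ≈ 25.333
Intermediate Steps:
Mul(4, Add(Function('V')(Add(3, Mul(-1, 1)), -2), Function('s')(4, 6))) = Mul(4, Add(Pow(Add(5, -2), -1), 6)) = Mul(4, Add(Pow(3, -1), 6)) = Mul(4, Add(Rational(1, 3), 6)) = Mul(4, Rational(19, 3)) = Rational(76, 3)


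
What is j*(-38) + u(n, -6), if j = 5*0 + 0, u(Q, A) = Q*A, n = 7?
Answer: -42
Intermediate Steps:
u(Q, A) = A*Q
j = 0 (j = 0 + 0 = 0)
j*(-38) + u(n, -6) = 0*(-38) - 6*7 = 0 - 42 = -42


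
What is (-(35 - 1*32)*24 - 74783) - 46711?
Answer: -121566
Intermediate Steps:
(-(35 - 1*32)*24 - 74783) - 46711 = (-(35 - 32)*24 - 74783) - 46711 = (-1*3*24 - 74783) - 46711 = (-3*24 - 74783) - 46711 = (-72 - 74783) - 46711 = -74855 - 46711 = -121566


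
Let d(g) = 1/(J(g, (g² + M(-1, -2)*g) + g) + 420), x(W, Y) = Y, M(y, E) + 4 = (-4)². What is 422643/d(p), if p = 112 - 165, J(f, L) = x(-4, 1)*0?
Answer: 177510060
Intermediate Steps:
M(y, E) = 12 (M(y, E) = -4 + (-4)² = -4 + 16 = 12)
J(f, L) = 0 (J(f, L) = 1*0 = 0)
p = -53
d(g) = 1/420 (d(g) = 1/(0 + 420) = 1/420)
422643/d(p) = 422643/(1/420) = 422643*420 = 177510060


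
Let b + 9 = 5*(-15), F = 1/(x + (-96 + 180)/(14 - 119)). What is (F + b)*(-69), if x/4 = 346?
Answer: 40084791/6916 ≈ 5796.0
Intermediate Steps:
x = 1384 (x = 4*346 = 1384)
F = 5/6916 (F = 1/(1384 + (-96 + 180)/(14 - 119)) = 1/(1384 + 84/(-105)) = 1/(1384 + 84*(-1/105)) = 1/(1384 - ⅘) = 1/(6916/5) = 5/6916 ≈ 0.00072296)
b = -84 (b = -9 + 5*(-15) = -9 - 75 = -84)
(F + b)*(-69) = (5/6916 - 84)*(-69) = -580939/6916*(-69) = 40084791/6916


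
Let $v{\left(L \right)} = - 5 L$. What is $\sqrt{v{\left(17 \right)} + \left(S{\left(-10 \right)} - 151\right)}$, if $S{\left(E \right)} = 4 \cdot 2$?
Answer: $2 i \sqrt{57} \approx 15.1 i$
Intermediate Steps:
$S{\left(E \right)} = 8$
$\sqrt{v{\left(17 \right)} + \left(S{\left(-10 \right)} - 151\right)} = \sqrt{\left(-5\right) 17 + \left(8 - 151\right)} = \sqrt{-85 + \left(8 - 151\right)} = \sqrt{-85 - 143} = \sqrt{-228} = 2 i \sqrt{57}$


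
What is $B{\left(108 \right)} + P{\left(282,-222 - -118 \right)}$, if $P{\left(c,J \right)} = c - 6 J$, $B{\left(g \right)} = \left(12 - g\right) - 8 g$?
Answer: $-54$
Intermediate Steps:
$B{\left(g \right)} = 12 - 9 g$
$B{\left(108 \right)} + P{\left(282,-222 - -118 \right)} = \left(12 - 972\right) - \left(-282 + 6 \left(-222 - -118\right)\right) = \left(12 - 972\right) - \left(-282 + 6 \left(-222 + 118\right)\right) = -960 + \left(282 - -624\right) = -960 + \left(282 + 624\right) = -960 + 906 = -54$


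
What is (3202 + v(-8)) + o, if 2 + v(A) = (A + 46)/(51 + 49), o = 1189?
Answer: 219469/50 ≈ 4389.4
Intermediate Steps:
v(A) = -77/50 + A/100 (v(A) = -2 + (A + 46)/(51 + 49) = -2 + (46 + A)/100 = -2 + (23/50 + A/100) = -77/50 + A/100)
(3202 + v(-8)) + o = (3202 + (-77/50 + (1/100)*(-8))) + 1189 = (3202 + (-77/50 - 2/25)) + 1189 = (3202 - 81/50) + 1189 = 160019/50 + 1189 = 219469/50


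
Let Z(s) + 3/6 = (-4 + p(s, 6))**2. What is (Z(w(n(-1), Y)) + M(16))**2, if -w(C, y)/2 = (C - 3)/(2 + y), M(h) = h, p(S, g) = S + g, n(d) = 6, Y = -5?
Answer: 3969/4 ≈ 992.25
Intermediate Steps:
w(C, y) = -2*(-3 + C)/(2 + y) (w(C, y) = -2*(C - 3)/(2 + y) = -2*(-3 + C)/(2 + y))
Z(s) = -1/2 + (2 + s)**2 (Z(s) = -1/2 + (-4 + (s + 6))**2 = -1/2 + (-4 + (6 + s))**2 = -1/2 + (2 + s)**2)
(Z(w(n(-1), Y)) + M(16))**2 = ((-1/2 + (2 + 2*(3 - 1*6)/(2 - 5))**2) + 16)**2 = ((-1/2 + (2 + 2*(3 - 6)/(-3))**2) + 16)**2 = ((-1/2 + (2 + 2*(-1/3)*(-3))**2) + 16)**2 = ((-1/2 + (2 + 2)**2) + 16)**2 = ((-1/2 + 4**2) + 16)**2 = ((-1/2 + 16) + 16)**2 = (31/2 + 16)**2 = (63/2)**2 = 3969/4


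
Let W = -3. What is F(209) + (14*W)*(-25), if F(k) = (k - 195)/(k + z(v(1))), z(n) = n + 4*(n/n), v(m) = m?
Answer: 112357/107 ≈ 1050.1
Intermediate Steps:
z(n) = 4 + n (z(n) = n + 4*1 = n + 4 = 4 + n)
F(k) = (-195 + k)/(5 + k) (F(k) = (k - 195)/(k + (4 + 1)) = (-195 + k)/(k + 5) = (-195 + k)/(5 + k))
F(209) + (14*W)*(-25) = (-195 + 209)/(5 + 209) + (14*(-3))*(-25) = 14/214 - 42*(-25) = (1/214)*14 + 1050 = 7/107 + 1050 = 112357/107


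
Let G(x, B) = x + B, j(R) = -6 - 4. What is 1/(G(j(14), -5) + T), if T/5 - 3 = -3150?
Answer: -1/15750 ≈ -6.3492e-5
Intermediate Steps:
T = -15735 (T = 15 + 5*(-3150) = 15 - 15750 = -15735)
j(R) = -10
G(x, B) = B + x
1/(G(j(14), -5) + T) = 1/((-5 - 10) - 15735) = 1/(-15 - 15735) = 1/(-15750) = -1/15750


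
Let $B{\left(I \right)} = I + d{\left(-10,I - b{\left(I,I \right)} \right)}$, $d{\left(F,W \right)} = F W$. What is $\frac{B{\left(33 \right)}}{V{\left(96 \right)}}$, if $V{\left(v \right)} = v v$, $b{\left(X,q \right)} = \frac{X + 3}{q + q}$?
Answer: $- \frac{1069}{33792} \approx -0.031635$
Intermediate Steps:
$b{\left(X,q \right)} = \frac{3 + X}{2 q}$
$V{\left(v \right)} = v^{2}$
$B{\left(I \right)} = - 9 I + \frac{5 \left(3 + I\right)}{I}$ ($B{\left(I \right)} = I - 10 \left(I - \frac{3 + I}{2 I}\right) = I - \left(10 I - \frac{5 \left(3 + I\right)}{I}\right) = - 9 I + \frac{5 \left(3 + I\right)}{I}$)
$\frac{B{\left(33 \right)}}{V{\left(96 \right)}} = \frac{5 - 297 + \frac{15}{33}}{96^{2}} = \frac{5 - 297 + 15 \cdot \frac{1}{33}}{9216} = \left(5 - 297 + \frac{5}{11}\right) \frac{1}{9216} = \left(- \frac{3207}{11}\right) \frac{1}{9216} = - \frac{1069}{33792}$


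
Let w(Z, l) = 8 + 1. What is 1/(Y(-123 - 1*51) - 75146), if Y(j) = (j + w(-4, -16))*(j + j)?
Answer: -1/17726 ≈ -5.6414e-5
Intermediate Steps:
w(Z, l) = 9
Y(j) = 2*j*(9 + j) (Y(j) = (j + 9)*(j + j) = (9 + j)*(2*j) = 2*j*(9 + j))
1/(Y(-123 - 1*51) - 75146) = 1/(2*(-123 - 1*51)*(9 + (-123 - 1*51)) - 75146) = 1/(2*(-123 - 51)*(9 + (-123 - 51)) - 75146) = 1/(2*(-174)*(9 - 174) - 75146) = 1/(2*(-174)*(-165) - 75146) = 1/(57420 - 75146) = 1/(-17726) = -1/17726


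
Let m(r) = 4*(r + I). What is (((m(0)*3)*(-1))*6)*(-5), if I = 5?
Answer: 1800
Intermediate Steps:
m(r) = 20 + 4*r (m(r) = 4*(r + 5) = 4*(5 + r) = 20 + 4*r)
(((m(0)*3)*(-1))*6)*(-5) = ((((20 + 4*0)*3)*(-1))*6)*(-5) = ((((20 + 0)*3)*(-1))*6)*(-5) = (((20*3)*(-1))*6)*(-5) = ((60*(-1))*6)*(-5) = -60*6*(-5) = -360*(-5) = 1800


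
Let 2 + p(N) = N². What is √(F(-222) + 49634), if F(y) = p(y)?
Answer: 2*√24729 ≈ 314.51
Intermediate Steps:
p(N) = -2 + N²
F(y) = -2 + y²
√(F(-222) + 49634) = √((-2 + (-222)²) + 49634) = √((-2 + 49284) + 49634) = √(49282 + 49634) = √98916 = 2*√24729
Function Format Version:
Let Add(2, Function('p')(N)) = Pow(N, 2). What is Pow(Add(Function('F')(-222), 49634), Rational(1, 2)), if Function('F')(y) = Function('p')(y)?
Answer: Mul(2, Pow(24729, Rational(1, 2))) ≈ 314.51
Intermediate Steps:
Function('p')(N) = Add(-2, Pow(N, 2))
Function('F')(y) = Add(-2, Pow(y, 2))
Pow(Add(Function('F')(-222), 49634), Rational(1, 2)) = Pow(Add(Add(-2, Pow(-222, 2)), 49634), Rational(1, 2)) = Pow(Add(Add(-2, 49284), 49634), Rational(1, 2)) = Pow(Add(49282, 49634), Rational(1, 2)) = Pow(98916, Rational(1, 2)) = Mul(2, Pow(24729, Rational(1, 2)))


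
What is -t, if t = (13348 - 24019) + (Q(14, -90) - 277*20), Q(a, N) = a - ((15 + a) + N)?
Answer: 16136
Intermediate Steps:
Q(a, N) = -15 - N (Q(a, N) = a - (15 + N + a) = a + (-15 - N - a) = -15 - N)
t = -16136 (t = (13348 - 24019) + ((-15 - 1*(-90)) - 277*20) = -10671 + ((-15 + 90) - 5540) = -10671 + (75 - 5540) = -10671 - 5465 = -16136)
-t = -1*(-16136) = 16136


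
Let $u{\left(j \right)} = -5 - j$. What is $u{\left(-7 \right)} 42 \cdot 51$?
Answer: $4284$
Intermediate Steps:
$u{\left(-7 \right)} 42 \cdot 51 = \left(-5 - -7\right) 42 \cdot 51 = \left(-5 + 7\right) 42 \cdot 51 = 2 \cdot 42 \cdot 51 = 84 \cdot 51 = 4284$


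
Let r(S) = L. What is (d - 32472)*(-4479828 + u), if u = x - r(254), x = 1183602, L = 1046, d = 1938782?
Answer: -6285622586320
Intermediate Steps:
r(S) = 1046
u = 1182556 (u = 1183602 - 1*1046 = 1183602 - 1046 = 1182556)
(d - 32472)*(-4479828 + u) = (1938782 - 32472)*(-4479828 + 1182556) = 1906310*(-3297272) = -6285622586320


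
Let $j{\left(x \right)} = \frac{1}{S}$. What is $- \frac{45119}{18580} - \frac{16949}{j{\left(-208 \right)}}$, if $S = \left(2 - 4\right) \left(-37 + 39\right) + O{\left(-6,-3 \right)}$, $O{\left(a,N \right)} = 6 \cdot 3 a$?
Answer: $\frac{35270145921}{18580} \approx 1.8983 \cdot 10^{6}$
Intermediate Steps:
$O{\left(a,N \right)} = 18 a$
$S = -112$ ($S = \left(2 - 4\right) \left(-37 + 39\right) + 18 \left(-6\right) = \left(-2\right) 2 - 108 = -4 - 108 = -112$)
$j{\left(x \right)} = - \frac{1}{112}$ ($j{\left(x \right)} = \frac{1}{-112} = - \frac{1}{112}$)
$- \frac{45119}{18580} - \frac{16949}{j{\left(-208 \right)}} = - \frac{45119}{18580} - \frac{16949}{- \frac{1}{112}} = \left(-45119\right) \frac{1}{18580} - -1898288 = - \frac{45119}{18580} + 1898288 = \frac{35270145921}{18580}$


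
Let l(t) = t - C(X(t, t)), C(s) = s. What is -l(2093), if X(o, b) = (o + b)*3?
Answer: 10465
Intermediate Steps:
X(o, b) = 3*b + 3*o (X(o, b) = (b + o)*3 = 3*b + 3*o)
l(t) = -5*t (l(t) = t - (3*t + 3*t) = t - 6*t = -5*t)
-l(2093) = -(-5)*2093 = -1*(-10465) = 10465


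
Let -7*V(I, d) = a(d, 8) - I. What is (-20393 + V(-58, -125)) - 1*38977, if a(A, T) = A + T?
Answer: -415531/7 ≈ -59362.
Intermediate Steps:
V(I, d) = -8/7 - d/7 + I/7 (V(I, d) = -((d + 8) - I)/7 = -((8 + d) - I)/7 = -(8 + d - I)/7 = -8/7 - d/7 + I/7)
(-20393 + V(-58, -125)) - 1*38977 = (-20393 + (-8/7 - ⅐*(-125) + (⅐)*(-58))) - 1*38977 = (-20393 + (-8/7 + 125/7 - 58/7)) - 38977 = (-20393 + 59/7) - 38977 = -142692/7 - 38977 = -415531/7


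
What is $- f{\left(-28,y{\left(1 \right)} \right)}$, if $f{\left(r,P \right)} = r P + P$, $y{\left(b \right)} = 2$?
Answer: $54$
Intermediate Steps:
$f{\left(r,P \right)} = P + P r$ ($f{\left(r,P \right)} = P r + P = P + P r$)
$- f{\left(-28,y{\left(1 \right)} \right)} = - 2 \left(1 - 28\right) = - 2 \left(-27\right) = \left(-1\right) \left(-54\right) = 54$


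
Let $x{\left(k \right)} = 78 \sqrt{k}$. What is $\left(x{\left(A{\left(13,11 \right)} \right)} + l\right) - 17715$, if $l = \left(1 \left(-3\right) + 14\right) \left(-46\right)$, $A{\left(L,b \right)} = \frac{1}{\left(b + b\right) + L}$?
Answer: $-18221 + \frac{78 \sqrt{35}}{35} \approx -18208.0$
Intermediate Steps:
$A{\left(L,b \right)} = \frac{1}{L + 2 b}$ ($A{\left(L,b \right)} = \frac{1}{2 b + L} = \frac{1}{L + 2 b}$)
$l = -506$ ($l = \left(-3 + 14\right) \left(-46\right) = 11 \left(-46\right) = -506$)
$\left(x{\left(A{\left(13,11 \right)} \right)} + l\right) - 17715 = \left(78 \sqrt{\frac{1}{13 + 2 \cdot 11}} - 506\right) - 17715 = \left(78 \sqrt{\frac{1}{13 + 22}} - 506\right) - 17715 = \left(78 \sqrt{\frac{1}{35}} - 506\right) - 17715 = \left(\frac{78}{\sqrt{35}} - 506\right) - 17715 = \left(78 \frac{\sqrt{35}}{35} - 506\right) - 17715 = \left(\frac{78 \sqrt{35}}{35} - 506\right) - 17715 = \left(-506 + \frac{78 \sqrt{35}}{35}\right) - 17715 = -18221 + \frac{78 \sqrt{35}}{35}$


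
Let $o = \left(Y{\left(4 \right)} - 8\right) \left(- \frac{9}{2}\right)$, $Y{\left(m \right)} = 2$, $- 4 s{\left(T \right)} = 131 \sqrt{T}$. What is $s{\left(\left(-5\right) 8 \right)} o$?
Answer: $- \frac{3537 i \sqrt{10}}{2} \approx - 5592.5 i$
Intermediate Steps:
$s{\left(T \right)} = - \frac{131 \sqrt{T}}{4}$
$o = 27$ ($o = \left(2 - 8\right) \left(- \frac{9}{2}\right) = - 6 \left(\left(-9\right) \frac{1}{2}\right) = \left(-6\right) \left(- \frac{9}{2}\right) = 27$)
$s{\left(\left(-5\right) 8 \right)} o = - \frac{131 \sqrt{\left(-5\right) 8}}{4} \cdot 27 = - \frac{131 \sqrt{-40}}{4} \cdot 27 = - \frac{131 \cdot 2 i \sqrt{10}}{4} \cdot 27 = - \frac{131 i \sqrt{10}}{2} \cdot 27 = - \frac{3537 i \sqrt{10}}{2}$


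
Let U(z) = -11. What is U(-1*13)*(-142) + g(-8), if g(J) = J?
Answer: 1554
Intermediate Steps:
U(-1*13)*(-142) + g(-8) = -11*(-142) - 8 = 1562 - 8 = 1554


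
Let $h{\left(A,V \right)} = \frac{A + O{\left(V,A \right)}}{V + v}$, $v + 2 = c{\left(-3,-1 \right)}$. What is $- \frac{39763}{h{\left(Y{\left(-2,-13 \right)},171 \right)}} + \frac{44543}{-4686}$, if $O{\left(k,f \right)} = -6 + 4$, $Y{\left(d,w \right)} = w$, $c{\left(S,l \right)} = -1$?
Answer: $\frac{10434224693}{23430} \approx 4.4534 \cdot 10^{5}$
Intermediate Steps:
$v = -3$ ($v = -2 - 1 = -3$)
$O{\left(k,f \right)} = -2$
$h{\left(A,V \right)} = \frac{-2 + A}{-3 + V}$ ($h{\left(A,V \right)} = \frac{A - 2}{V - 3} = \frac{-2 + A}{-3 + V}$)
$- \frac{39763}{h{\left(Y{\left(-2,-13 \right)},171 \right)}} + \frac{44543}{-4686} = - \frac{39763}{\frac{1}{-3 + 171} \left(-2 - 13\right)} + \frac{44543}{-4686} = - \frac{39763}{\frac{1}{168} \left(-15\right)} + 44543 \left(- \frac{1}{4686}\right) = - \frac{39763}{\frac{1}{168} \left(-15\right)} - \frac{44543}{4686} = - \frac{39763}{- \frac{5}{56}} - \frac{44543}{4686} = \left(-39763\right) \left(- \frac{56}{5}\right) - \frac{44543}{4686} = \frac{2226728}{5} - \frac{44543}{4686} = \frac{10434224693}{23430}$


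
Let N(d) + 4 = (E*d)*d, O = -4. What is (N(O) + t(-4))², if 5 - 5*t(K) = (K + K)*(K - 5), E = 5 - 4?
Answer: 49/25 ≈ 1.9600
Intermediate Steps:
E = 1
t(K) = 1 - 2*K*(-5 + K)/5 (t(K) = 1 - (K + K)*(K - 5)/5 = 1 - 2*K*(-5 + K)/5)
N(d) = -4 + d² (N(d) = -4 + (1*d)*d = -4 + d*d = -4 + d²)
(N(O) + t(-4))² = ((-4 + (-4)²) + (1 + 2*(-4) - ⅖*(-4)²))² = ((-4 + 16) + (1 - 8 - ⅖*16))² = (12 + (1 - 8 - 32/5))² = (12 - 67/5)² = (-7/5)² = 49/25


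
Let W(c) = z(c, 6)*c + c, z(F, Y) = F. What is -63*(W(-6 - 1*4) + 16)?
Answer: -6678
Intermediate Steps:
W(c) = c + c**2 (W(c) = c*c + c = c**2 + c = c + c**2)
-63*(W(-6 - 1*4) + 16) = -63*((-6 - 1*4)*(1 + (-6 - 1*4)) + 16) = -63*((-6 - 4)*(1 + (-6 - 4)) + 16) = -63*(-10*(1 - 10) + 16) = -63*(-10*(-9) + 16) = -63*(90 + 16) = -63*106 = -6678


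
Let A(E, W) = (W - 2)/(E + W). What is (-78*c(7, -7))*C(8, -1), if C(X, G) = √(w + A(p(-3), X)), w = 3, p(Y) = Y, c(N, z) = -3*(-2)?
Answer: -468*√105/5 ≈ -959.11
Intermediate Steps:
c(N, z) = 6
A(E, W) = (-2 + W)/(E + W)
C(X, G) = √(3 + (-2 + X)/(-3 + X))
(-78*c(7, -7))*C(8, -1) = (-78*6)*√((-11 + 4*8)/(-3 + 8)) = -468*√5*√(-11 + 32)/5 = -468*√105/5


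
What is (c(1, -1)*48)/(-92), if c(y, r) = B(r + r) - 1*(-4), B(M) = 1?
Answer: -60/23 ≈ -2.6087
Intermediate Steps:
c(y, r) = 5 (c(y, r) = 1 - 1*(-4) = 1 + 4 = 5)
(c(1, -1)*48)/(-92) = (5*48)/(-92) = 240*(-1/92) = -60/23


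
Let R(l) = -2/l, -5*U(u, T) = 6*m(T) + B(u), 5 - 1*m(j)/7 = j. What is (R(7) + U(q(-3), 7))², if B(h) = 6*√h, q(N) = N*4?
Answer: 312916/1225 - 13872*I*√3/175 ≈ 255.44 - 137.3*I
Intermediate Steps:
q(N) = 4*N
m(j) = 35 - 7*j
U(u, T) = -42 - 6*√u/5 + 42*T/5 (U(u, T) = -(6*(35 - 7*T) + 6*√u)/5 = -((210 - 42*T) + 6*√u)/5 = -(210 - 42*T + 6*√u)/5 = -42 - 6*√u/5 + 42*T/5)
(R(7) + U(q(-3), 7))² = (-2/7 + (-42 - 6*2*I*√3/5 + (42/5)*7))² = (-2*⅐ + (-42 - 12*I*√3/5 + 294/5))² = (-2/7 + (-42 - 12*I*√3/5 + 294/5))² = (-2/7 + (84/5 - 12*I*√3/5))² = (578/35 - 12*I*√3/5)²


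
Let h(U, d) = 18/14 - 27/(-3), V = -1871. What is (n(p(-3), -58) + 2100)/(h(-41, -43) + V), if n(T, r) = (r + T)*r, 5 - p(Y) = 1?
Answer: -36624/13025 ≈ -2.8118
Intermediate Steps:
p(Y) = 4 (p(Y) = 5 - 1*1 = 5 - 1 = 4)
h(U, d) = 72/7 (h(U, d) = 18*(1/14) - 27*(-⅓) = 9/7 + 9 = 72/7)
n(T, r) = r*(T + r) (n(T, r) = (T + r)*r = r*(T + r))
(n(p(-3), -58) + 2100)/(h(-41, -43) + V) = (-58*(4 - 58) + 2100)/(72/7 - 1871) = (-58*(-54) + 2100)/(-13025/7) = (3132 + 2100)*(-7/13025) = 5232*(-7/13025) = -36624/13025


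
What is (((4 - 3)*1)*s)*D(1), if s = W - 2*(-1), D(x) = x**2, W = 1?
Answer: 3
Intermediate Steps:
s = 3 (s = 1 - 2*(-1) = 1 + 2 = 3)
(((4 - 3)*1)*s)*D(1) = (((4 - 3)*1)*3)*1**2 = ((1*1)*3)*1 = (1*3)*1 = 3*1 = 3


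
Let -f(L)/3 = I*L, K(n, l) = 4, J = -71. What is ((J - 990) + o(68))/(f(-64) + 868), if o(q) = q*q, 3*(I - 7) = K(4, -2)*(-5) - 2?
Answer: 3563/804 ≈ 4.4316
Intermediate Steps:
I = -1/3 (I = 7 + (4*(-5) - 2)/3 = 7 + (-20 - 2)/3 = 7 + (1/3)*(-22) = 7 - 22/3 = -1/3 ≈ -0.33333)
o(q) = q**2
f(L) = L (f(L) = -(-1)*L = L)
((J - 990) + o(68))/(f(-64) + 868) = ((-71 - 990) + 68**2)/(-64 + 868) = (-1061 + 4624)/804 = 3563*(1/804) = 3563/804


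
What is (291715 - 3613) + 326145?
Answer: 614247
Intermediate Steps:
(291715 - 3613) + 326145 = 288102 + 326145 = 614247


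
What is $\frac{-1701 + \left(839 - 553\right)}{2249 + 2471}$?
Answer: $- \frac{283}{944} \approx -0.29979$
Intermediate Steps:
$\frac{-1701 + \left(839 - 553\right)}{2249 + 2471} = \frac{-1701 + 286}{4720} = \left(-1415\right) \frac{1}{4720} = - \frac{283}{944}$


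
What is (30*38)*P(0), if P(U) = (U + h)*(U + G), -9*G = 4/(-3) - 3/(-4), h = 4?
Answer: 2660/9 ≈ 295.56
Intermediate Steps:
G = 7/108 (G = -(4/(-3) - 3/(-4))/9 = -(4*(-⅓) - 3*(-¼))/9 = -(-4/3 + ¾)/9 = -⅑*(-7/12) = 7/108 ≈ 0.064815)
P(U) = (4 + U)*(7/108 + U) (P(U) = (U + 4)*(U + 7/108) = (4 + U)*(7/108 + U))
(30*38)*P(0) = (30*38)*(7/27 + 0² + (439/108)*0) = 1140*(7/27 + 0 + 0) = 1140*(7/27) = 2660/9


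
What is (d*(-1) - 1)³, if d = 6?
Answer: -343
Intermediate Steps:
(d*(-1) - 1)³ = (6*(-1) - 1)³ = (-6 - 1)³ = (-7)³ = -343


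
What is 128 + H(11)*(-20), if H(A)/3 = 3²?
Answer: -412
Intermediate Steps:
H(A) = 27 (H(A) = 3*3² = 3*9 = 27)
128 + H(11)*(-20) = 128 + 27*(-20) = 128 - 540 = -412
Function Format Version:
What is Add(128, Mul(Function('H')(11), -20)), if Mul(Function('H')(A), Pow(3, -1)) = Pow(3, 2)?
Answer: -412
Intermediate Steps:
Function('H')(A) = 27 (Function('H')(A) = Mul(3, Pow(3, 2)) = Mul(3, 9) = 27)
Add(128, Mul(Function('H')(11), -20)) = Add(128, Mul(27, -20)) = Add(128, -540) = -412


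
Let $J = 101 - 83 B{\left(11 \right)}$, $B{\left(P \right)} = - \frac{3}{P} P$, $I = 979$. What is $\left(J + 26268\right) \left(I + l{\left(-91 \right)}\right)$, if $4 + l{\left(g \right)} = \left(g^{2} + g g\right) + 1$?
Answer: $466826484$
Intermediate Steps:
$B{\left(P \right)} = -3$
$J = 350$ ($J = 101 - -249 = 101 + 249 = 350$)
$l{\left(g \right)} = -3 + 2 g^{2}$ ($l{\left(g \right)} = -4 + \left(\left(g^{2} + g g\right) + 1\right) = -4 + \left(\left(g^{2} + g^{2}\right) + 1\right) = -4 + \left(2 g^{2} + 1\right) = -4 + \left(1 + 2 g^{2}\right) = -3 + 2 g^{2}$)
$\left(J + 26268\right) \left(I + l{\left(-91 \right)}\right) = \left(350 + 26268\right) \left(979 - \left(3 - 2 \left(-91\right)^{2}\right)\right) = 26618 \left(979 + \left(-3 + 2 \cdot 8281\right)\right) = 26618 \left(979 + \left(-3 + 16562\right)\right) = 26618 \left(979 + 16559\right) = 26618 \cdot 17538 = 466826484$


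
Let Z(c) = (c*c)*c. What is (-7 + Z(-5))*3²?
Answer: -1188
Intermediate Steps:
Z(c) = c³ (Z(c) = c²*c = c³)
(-7 + Z(-5))*3² = (-7 + (-5)³)*3² = (-7 - 125)*9 = -132*9 = -1188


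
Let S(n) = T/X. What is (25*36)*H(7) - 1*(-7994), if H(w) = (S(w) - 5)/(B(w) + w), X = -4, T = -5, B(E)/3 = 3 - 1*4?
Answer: 28601/4 ≈ 7150.3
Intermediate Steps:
B(E) = -3 (B(E) = 3*(3 - 1*4) = 3*(3 - 4) = 3*(-1) = -3)
S(n) = 5/4 (S(n) = -5/(-4) = -5*(-1/4) = 5/4)
H(w) = -15/(4*(-3 + w)) (H(w) = (5/4 - 5)/(-3 + w) = -15/(4*(-3 + w)))
(25*36)*H(7) - 1*(-7994) = (25*36)*(-15/(-12 + 4*7)) - 1*(-7994) = 900*(-15/(-12 + 28)) + 7994 = 900*(-15/16) + 7994 = -3375/4 + 7994 = 28601/4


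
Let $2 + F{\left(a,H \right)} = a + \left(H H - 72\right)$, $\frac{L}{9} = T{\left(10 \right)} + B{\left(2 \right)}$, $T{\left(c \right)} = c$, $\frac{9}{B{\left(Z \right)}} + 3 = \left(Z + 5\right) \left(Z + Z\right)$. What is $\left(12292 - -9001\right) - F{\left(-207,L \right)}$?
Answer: $\frac{8050189}{625} \approx 12880.0$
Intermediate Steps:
$B{\left(Z \right)} = \frac{9}{-3 + 2 Z \left(5 + Z\right)}$ ($B{\left(Z \right)} = \frac{9}{-3 + \left(Z + 5\right) \left(Z + Z\right)} = \frac{9}{-3 + \left(5 + Z\right) 2 Z} = \frac{9}{-3 + 2 Z \left(5 + Z\right)}$)
$L = \frac{2331}{25}$ ($L = 9 \left(10 + \frac{9}{-3 + 2 \cdot 2^{2} + 10 \cdot 2}\right) = 9 \left(10 + \frac{9}{-3 + 2 \cdot 4 + 20}\right) = 9 \left(10 + \frac{9}{-3 + 8 + 20}\right) = 9 \left(10 + \frac{9}{25}\right) = 9 \cdot \frac{259}{25} = \frac{2331}{25} \approx 93.24$)
$F{\left(a,H \right)} = -74 + a + H^{2}$ ($F{\left(a,H \right)} = -2 + \left(a + \left(H H - 72\right)\right) = -2 + \left(a + \left(H^{2} - 72\right)\right) = -2 + \left(a + \left(-72 + H^{2}\right)\right) = -2 + \left(-72 + a + H^{2}\right) = -74 + a + H^{2}$)
$\left(12292 - -9001\right) - F{\left(-207,L \right)} = \left(12292 - -9001\right) - \left(-74 - 207 + \left(\frac{2331}{25}\right)^{2}\right) = \left(12292 + 9001\right) - \left(-74 - 207 + \frac{5433561}{625}\right) = 21293 - \frac{5257936}{625} = \frac{8050189}{625}$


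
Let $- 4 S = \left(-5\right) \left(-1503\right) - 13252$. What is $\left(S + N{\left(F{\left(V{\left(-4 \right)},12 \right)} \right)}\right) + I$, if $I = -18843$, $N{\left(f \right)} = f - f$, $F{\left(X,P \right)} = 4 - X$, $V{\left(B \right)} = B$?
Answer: $- \frac{69635}{4} \approx -17409.0$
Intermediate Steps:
$N{\left(f \right)} = 0$
$S = \frac{5737}{4}$ ($S = - \frac{\left(-5\right) \left(-1503\right) - 13252}{4} = - \frac{7515 - 13252}{4} = \left(- \frac{1}{4}\right) \left(-5737\right) = \frac{5737}{4} \approx 1434.3$)
$\left(S + N{\left(F{\left(V{\left(-4 \right)},12 \right)} \right)}\right) + I = \left(\frac{5737}{4} + 0\right) - 18843 = \frac{5737}{4} - 18843 = - \frac{69635}{4}$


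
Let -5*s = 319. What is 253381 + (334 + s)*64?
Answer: 1353369/5 ≈ 2.7067e+5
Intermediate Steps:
s = -319/5 (s = -1/5*319 = -319/5 ≈ -63.800)
253381 + (334 + s)*64 = 253381 + (334 - 319/5)*64 = 253381 + (1351/5)*64 = 253381 + 86464/5 = 1353369/5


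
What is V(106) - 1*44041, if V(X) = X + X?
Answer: -43829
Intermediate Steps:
V(X) = 2*X
V(106) - 1*44041 = 2*106 - 1*44041 = 212 - 44041 = -43829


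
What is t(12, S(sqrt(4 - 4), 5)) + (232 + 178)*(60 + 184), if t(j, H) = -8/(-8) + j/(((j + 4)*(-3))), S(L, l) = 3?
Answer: 400163/4 ≈ 1.0004e+5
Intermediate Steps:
t(j, H) = 1 + j/(-12 - 3*j) (t(j, H) = -8*(-1/8) + j/(((4 + j)*(-3))) = 1 + j/(-12 - 3*j))
t(12, S(sqrt(4 - 4), 5)) + (232 + 178)*(60 + 184) = 2*(6 + 12)/(3*(4 + 12)) + (232 + 178)*(60 + 184) = (2/3)*18/16 + 410*244 = (2/3)*(1/16)*18 + 100040 = 3/4 + 100040 = 400163/4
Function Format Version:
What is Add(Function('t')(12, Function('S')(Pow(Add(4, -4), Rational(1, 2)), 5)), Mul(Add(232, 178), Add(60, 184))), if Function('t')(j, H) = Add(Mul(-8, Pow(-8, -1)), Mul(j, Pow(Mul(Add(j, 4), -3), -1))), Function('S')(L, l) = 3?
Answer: Rational(400163, 4) ≈ 1.0004e+5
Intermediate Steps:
Function('t')(j, H) = Add(1, Mul(j, Pow(Add(-12, Mul(-3, j)), -1))) (Function('t')(j, H) = Add(Mul(-8, Rational(-1, 8)), Mul(j, Pow(Mul(Add(4, j), -3), -1))) = Add(1, Mul(j, Pow(Add(-12, Mul(-3, j)), -1))))
Add(Function('t')(12, Function('S')(Pow(Add(4, -4), Rational(1, 2)), 5)), Mul(Add(232, 178), Add(60, 184))) = Add(Mul(Rational(2, 3), Pow(Add(4, 12), -1), Add(6, 12)), Mul(Add(232, 178), Add(60, 184))) = Add(Mul(Rational(2, 3), Pow(16, -1), 18), Mul(410, 244)) = Add(Mul(Rational(2, 3), Rational(1, 16), 18), 100040) = Add(Rational(3, 4), 100040) = Rational(400163, 4)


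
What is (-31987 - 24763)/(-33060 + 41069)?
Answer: -56750/8009 ≈ -7.0858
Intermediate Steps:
(-31987 - 24763)/(-33060 + 41069) = -56750/8009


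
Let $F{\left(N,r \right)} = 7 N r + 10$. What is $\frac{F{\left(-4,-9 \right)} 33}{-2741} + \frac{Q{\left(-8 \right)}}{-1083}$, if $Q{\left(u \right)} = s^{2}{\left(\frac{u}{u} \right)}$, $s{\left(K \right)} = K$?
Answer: $- \frac{9366359}{2968503} \approx -3.1552$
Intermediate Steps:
$F{\left(N,r \right)} = 10 + 7 N r$ ($F{\left(N,r \right)} = 7 N r + 10 = 10 + 7 N r$)
$Q{\left(u \right)} = 1$ ($Q{\left(u \right)} = \left(\frac{u}{u}\right)^{2} = 1^{2} = 1$)
$\frac{F{\left(-4,-9 \right)} 33}{-2741} + \frac{Q{\left(-8 \right)}}{-1083} = \frac{\left(10 + 7 \left(-4\right) \left(-9\right)\right) 33}{-2741} + 1 \frac{1}{-1083} = \left(10 + 252\right) 33 \left(- \frac{1}{2741}\right) + 1 \left(- \frac{1}{1083}\right) = 262 \cdot 33 \left(- \frac{1}{2741}\right) - \frac{1}{1083} = 8646 \left(- \frac{1}{2741}\right) - \frac{1}{1083} = - \frac{8646}{2741} - \frac{1}{1083} = - \frac{9366359}{2968503}$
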